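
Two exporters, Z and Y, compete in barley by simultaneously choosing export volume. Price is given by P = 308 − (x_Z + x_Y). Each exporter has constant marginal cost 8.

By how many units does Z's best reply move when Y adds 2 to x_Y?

Exporter Z's profit: π = x_Z(308 − (x_Z + x_Y)) − 8x_Z.
∂π/∂x_Z = 300 − 2x_Z − x_Y = 0, so x_Z = 150 − 0.5x_Y.
The reaction-function slope is −0.5, so a 2-unit rise in x_Y moves x_Z by −0.5 × 2 = −1. Z's best response falls — the actions are strategic substitutes.

-1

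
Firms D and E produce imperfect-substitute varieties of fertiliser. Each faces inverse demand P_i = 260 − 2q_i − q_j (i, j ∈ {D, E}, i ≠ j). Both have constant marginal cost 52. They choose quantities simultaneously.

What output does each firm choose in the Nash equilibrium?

Firm D's profit: π = q_D(260 − 2q_D − q_E) − 52q_D.
∂π/∂q_D = 208 − 4q_D − q_E = 0 ⇒ q_D = 52 − 0.25q_E.
The game is symmetric, so in equilibrium q_E = q_D: the reaction function gives 1.25q_D = 52, hence q_D = 41.6.

41.6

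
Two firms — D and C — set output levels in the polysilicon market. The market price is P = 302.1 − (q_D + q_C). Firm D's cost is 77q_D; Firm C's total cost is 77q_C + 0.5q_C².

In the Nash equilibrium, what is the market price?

Firm D's profit: π = q_D(302.1 − (q_D + q_C)) − 77q_D.
∂π/∂q_D = 225.1 − 2q_D − q_C = 0, so q_D = 112.55 − 0.5q_C.
For C: ∂π/∂q_C = 225.1 − 3q_C − q_D = 0 ⇒ q_C = 2251/30 − (1/3)q_D.
Substituting the second reaction function into the first: q_D = 112.55 − 0.5(2251/30 − (1/3)q_D), which gives (5/6)q_D = 2251/30 ⇒ q_D = 90.04.
Then q_C = 2251/30 − (1/3)·90.04 = 45.02.
Equilibrium price: P = 302.1 − 135.06 = 167.04.

167.04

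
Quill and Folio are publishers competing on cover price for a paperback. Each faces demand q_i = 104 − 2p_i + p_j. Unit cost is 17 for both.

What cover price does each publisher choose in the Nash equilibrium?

46

Quill's profit: π = (p_{Quill} − 17)(104 − 2p_{Quill} + p_{Folio}).
∂π/∂p_{Quill} = 138 − 4p_{Quill} + p_{Folio} = 0 ⇒ p_{Quill} = 34.5 + 0.25p_{Folio}.
By symmetry p_{Folio} = p_{Quill}; substituting into the reaction function, 0.75p_{Quill} = 34.5 and p_{Quill} = 46.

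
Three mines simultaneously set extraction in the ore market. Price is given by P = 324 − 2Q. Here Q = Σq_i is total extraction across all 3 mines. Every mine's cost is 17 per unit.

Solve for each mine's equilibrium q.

A representative mine's profit is π_i = q_i(324 − 2Q) − 17q_i, with Q = q_i + Σ_{j≠i} q_j.
First-order condition: 307 − 4q_i − 2Σ_{j≠i} q_j = 0.
In a symmetric equilibrium every mine chooses the same q, so Σ_{j≠i} q_j = 2q. The condition becomes 307 − 8q = 0, giving q = 307/8 = 38.375.

38.375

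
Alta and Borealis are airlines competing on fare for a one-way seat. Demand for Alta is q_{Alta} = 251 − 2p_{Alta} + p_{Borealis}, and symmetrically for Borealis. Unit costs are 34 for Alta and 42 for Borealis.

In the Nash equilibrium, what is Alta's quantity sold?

Alta's profit: π = (p_{Alta} − 34)(251 − 2p_{Alta} + p_{Borealis}).
∂π/∂p_{Alta} = 319 − 4p_{Alta} + p_{Borealis} = 0 ⇒ p_{Alta} = 79.75 + 0.25p_{Borealis}.
Similarly p_{Borealis} = 83.75 + 0.25p_{Alta}.
Solving the two reaction functions simultaneously: (1 − (0.25)(0.25))p_{Alta} = 79.75 + 0.25·83.75, so 0.9375p_{Alta} = 100.6875 and p_{Alta} = 107.4.
Then p_{Borealis} = 83.75 + 0.25·107.4 = 110.6.
q_{Alta} = 251 − 2·107.4 + 110.6 = 146.8.

146.8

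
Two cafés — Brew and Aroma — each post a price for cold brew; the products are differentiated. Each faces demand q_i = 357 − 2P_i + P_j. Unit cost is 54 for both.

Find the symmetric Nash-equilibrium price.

Brew's profit: π = (P_{Brew} − 54)(357 − 2P_{Brew} + P_{Aroma}).
∂π/∂P_{Brew} = 465 − 4P_{Brew} + P_{Aroma} = 0 ⇒ P_{Brew} = 116.25 + 0.25P_{Aroma}.
The game is symmetric, so in equilibrium P_{Aroma} = P_{Brew}: the reaction function gives 0.75P_{Brew} = 116.25, hence P_{Brew} = 155.

155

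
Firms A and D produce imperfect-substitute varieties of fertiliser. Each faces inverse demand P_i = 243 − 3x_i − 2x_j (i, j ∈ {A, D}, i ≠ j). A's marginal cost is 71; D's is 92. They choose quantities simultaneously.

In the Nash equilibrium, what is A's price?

139.4375

Firm A's profit: π = x_A(243 − 3x_A − 2x_D) − 71x_A.
∂π/∂x_A = 172 − 6x_A − 2x_D = 0 ⇒ x_A = 86/3 − (1/3)x_D.
Similarly x_D = 151/6 − (1/3)x_A.
Solving the two reaction functions simultaneously: (1 − (−1/3)(−1/3))x_A = 86/3 − (1/3)·(151/6), so (8/9)x_A = 365/18 and x_A = 22.8125.
Then x_D = 151/6 − (1/3)·22.8125 = 17.5625.
P_A = 243 − 3·22.8125 − 2·17.5625 = 139.4375.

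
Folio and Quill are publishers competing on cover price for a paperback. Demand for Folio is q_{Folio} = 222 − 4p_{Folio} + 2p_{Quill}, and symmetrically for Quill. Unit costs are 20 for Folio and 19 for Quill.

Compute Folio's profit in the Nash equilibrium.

3648.16

Folio's profit: π = (p_{Folio} − 20)(222 − 4p_{Folio} + 2p_{Quill}).
∂π/∂p_{Folio} = 302 − 8p_{Folio} + 2p_{Quill} = 0 ⇒ p_{Folio} = 37.75 + 0.25p_{Quill}.
Similarly p_{Quill} = 37.25 + 0.25p_{Folio}.
Solving the two reaction functions simultaneously: (1 − (0.25)(0.25))p_{Folio} = 37.75 + 0.25·37.25, so 0.9375p_{Folio} = 47.0625 and p_{Folio} = 50.2.
Then p_{Quill} = 37.25 + 0.25·50.2 = 49.8.
q_{Folio} = 222 − 4·50.2 + 2·49.8 = 120.8.
Profit = (50.2 − 20)·120.8 = 3648.16.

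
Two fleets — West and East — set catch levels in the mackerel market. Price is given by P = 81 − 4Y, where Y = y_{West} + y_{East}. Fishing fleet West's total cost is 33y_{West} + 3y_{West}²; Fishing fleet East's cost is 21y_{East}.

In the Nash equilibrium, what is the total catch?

Fishing fleet West's profit: π = y_{West}(81 − 4(y_{West} + y_{East})) − 33y_{West} − 3y_{West}².
∂π/∂y_{West} = 48 − 14y_{West} − 4y_{East} = 0, so y_{West} = 24/7 − (2/7)y_{East}.
For East: ∂π/∂y_{East} = 60 − 8y_{East} − 4y_{West} = 0 ⇒ y_{East} = 7.5 − 0.5y_{West}.
Solving the two reaction functions simultaneously: (1 − (−2/7)(−0.5))y_{West} = 24/7 − (2/7)·7.5, so (6/7)y_{West} = 9/7 and y_{West} = 1.5.
Then y_{East} = 7.5 − 0.5·1.5 = 6.75.
Total catch: 1.5 + 6.75 = 8.25.

8.25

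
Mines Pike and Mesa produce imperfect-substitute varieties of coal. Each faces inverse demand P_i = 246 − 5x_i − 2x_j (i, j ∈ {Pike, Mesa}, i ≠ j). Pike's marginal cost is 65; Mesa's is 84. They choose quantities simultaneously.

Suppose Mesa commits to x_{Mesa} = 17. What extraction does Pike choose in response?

14.7

Mine Pike's profit: π = x_{Pike}(246 − 5x_{Pike} − 2x_{Mesa}) − 65x_{Pike}.
∂π/∂x_{Pike} = 181 − 10x_{Pike} − 2x_{Mesa} = 0 ⇒ x_{Pike} = 18.1 − 0.2x_{Mesa}.
At x_{Mesa} = 17: x_{Pike} = 18.1 − 0.2·17 = 14.7.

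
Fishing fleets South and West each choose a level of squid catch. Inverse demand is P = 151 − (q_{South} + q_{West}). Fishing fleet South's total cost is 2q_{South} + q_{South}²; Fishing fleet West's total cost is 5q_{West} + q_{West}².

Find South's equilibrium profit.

1800

Fishing fleet South's profit: π = q_{South}(151 − (q_{South} + q_{West})) − 2q_{South} − q_{South}².
∂π/∂q_{South} = 149 − 4q_{South} − q_{West} = 0, so q_{South} = 37.25 − 0.25q_{West}.
By the same steps for West: q_{West} = 36.5 − 0.25q_{South}.
Substituting the second reaction function into the first: q_{South} = 37.25 − 0.25(36.5 − 0.25q_{South}), which gives 0.9375q_{South} = 28.125 ⇒ q_{South} = 30.
Then q_{West} = 36.5 − 0.25·30 = 29.
Price P = 151 − 59 = 92.
South's profit: (92 − 2)·30 − (30)² = 1800.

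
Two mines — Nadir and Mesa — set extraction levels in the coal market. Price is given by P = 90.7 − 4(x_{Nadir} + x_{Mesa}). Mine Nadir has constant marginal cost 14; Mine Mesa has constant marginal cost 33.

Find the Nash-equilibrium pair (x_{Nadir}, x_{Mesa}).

Mine Nadir's profit: π = x_{Nadir}(90.7 − 4(x_{Nadir} + x_{Mesa})) − 14x_{Nadir}.
∂π/∂x_{Nadir} = 76.7 − 8x_{Nadir} − 4x_{Mesa} = 0, so x_{Nadir} = 9.5875 − 0.5x_{Mesa}.
By the same steps for Mesa: x_{Mesa} = 7.2125 − 0.5x_{Nadir}.
Substituting the second reaction function into the first: x_{Nadir} = 9.5875 − 0.5(7.2125 − 0.5x_{Nadir}), which gives 0.75x_{Nadir} = 957/160 ⇒ x_{Nadir} = 7.975.
Then x_{Mesa} = 7.2125 − 0.5·7.975 = 3.225.

7.975, 3.225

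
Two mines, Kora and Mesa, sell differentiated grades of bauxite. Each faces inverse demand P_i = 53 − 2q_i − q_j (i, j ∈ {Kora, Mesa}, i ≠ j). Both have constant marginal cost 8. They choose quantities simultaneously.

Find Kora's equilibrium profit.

162

Mine Kora's profit: π = q_{Kora}(53 − 2q_{Kora} − q_{Mesa}) − 8q_{Kora}.
∂π/∂q_{Kora} = 45 − 4q_{Kora} − q_{Mesa} = 0 ⇒ q_{Kora} = 11.25 − 0.25q_{Mesa}.
The game is symmetric, so in equilibrium q_{Mesa} = q_{Kora}: the reaction function gives 1.25q_{Kora} = 11.25, hence q_{Kora} = 9.
P_{Kora} = 53 − 2·9 − 9 = 26.
Profit = (26 − 8)·9 = 162.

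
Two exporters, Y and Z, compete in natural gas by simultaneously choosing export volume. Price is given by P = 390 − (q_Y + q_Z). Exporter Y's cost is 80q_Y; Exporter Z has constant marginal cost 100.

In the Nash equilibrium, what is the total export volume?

200

Exporter Y's profit: π = q_Y(390 − (q_Y + q_Z)) − 80q_Y.
∂π/∂q_Y = 310 − 2q_Y − q_Z = 0, so q_Y = 155 − 0.5q_Z.
By the same steps for Z: q_Z = 145 − 0.5q_Y.
Plugging q_Z into Y's best response: q_Y = 155 − 0.5(145 − 0.5q_Y) ⇒ 0.75q_Y = 82.5, so q_Y = 110.
Then q_Z = 145 − 0.5·110 = 90.
Total export volume: 110 + 90 = 200.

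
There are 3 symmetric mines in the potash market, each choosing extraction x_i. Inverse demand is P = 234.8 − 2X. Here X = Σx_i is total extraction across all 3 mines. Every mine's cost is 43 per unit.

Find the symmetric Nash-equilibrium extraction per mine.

A representative mine's profit is π_i = x_i(234.8 − 2X) − 43x_i, with X = x_i + Σ_{j≠i} x_j.
First-order condition: 191.8 − 4x_i − 2Σ_{j≠i} x_j = 0.
Imposing symmetry (x_j = x for all j) turns Σ_{j≠i} x_j into 2x, so 191.8 = 8x and x = 23.975.

23.975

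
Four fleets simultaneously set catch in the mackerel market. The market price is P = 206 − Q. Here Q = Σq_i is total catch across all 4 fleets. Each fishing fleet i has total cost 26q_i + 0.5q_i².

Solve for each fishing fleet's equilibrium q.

30

A representative fishing fleet's profit is π_i = q_i(206 − Q) − 26q_i − 0.5q_i², with Q = q_i + Σ_{j≠i} q_j.
First-order condition: 180 − 3q_i − Σ_{j≠i} q_j = 0.
With identical fishing fleets, set every q_j = q: then 180 − 3q − 3q = 0, i.e. q = 180/6 = 30.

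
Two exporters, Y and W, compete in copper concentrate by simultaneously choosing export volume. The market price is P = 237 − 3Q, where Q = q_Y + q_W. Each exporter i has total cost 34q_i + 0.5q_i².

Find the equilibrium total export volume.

40.6

Exporter Y's profit: π = q_Y(237 − 3(q_Y + q_W)) − 34q_Y − 0.5q_Y².
∂π/∂q_Y = 203 − 7q_Y − 3q_W = 0, so q_Y = 29 − (3/7)q_W.
The game is symmetric, so in equilibrium q_W = q_Y: the reaction function gives (10/7)q_Y = 29, hence q_Y = 20.3.
Total export volume: 20.3 + 20.3 = 40.6.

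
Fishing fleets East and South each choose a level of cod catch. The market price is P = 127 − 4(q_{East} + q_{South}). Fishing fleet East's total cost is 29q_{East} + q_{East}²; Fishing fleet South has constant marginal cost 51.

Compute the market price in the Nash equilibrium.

74

Fishing fleet East's profit: π = q_{East}(127 − 4(q_{East} + q_{South})) − 29q_{East} − q_{East}².
∂π/∂q_{East} = 98 − 10q_{East} − 4q_{South} = 0, so q_{East} = 9.8 − 0.4q_{South}.
For South: ∂π/∂q_{South} = 76 − 8q_{South} − 4q_{East} = 0 ⇒ q_{South} = 9.5 − 0.5q_{East}.
Plugging q_{South} into East's best response: q_{East} = 9.8 − 0.4(9.5 − 0.5q_{East}) ⇒ 0.8q_{East} = 6, so q_{East} = 7.5.
Then q_{South} = 9.5 − 0.5·7.5 = 5.75.
Equilibrium price: P = 127 − 4·13.25 = 74.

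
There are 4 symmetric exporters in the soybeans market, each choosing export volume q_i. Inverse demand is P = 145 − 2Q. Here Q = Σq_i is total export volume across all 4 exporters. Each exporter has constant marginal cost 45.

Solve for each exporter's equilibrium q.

10

A representative exporter's profit is π_i = q_i(145 − 2Q) − 45q_i, with Q = q_i + Σ_{j≠i} q_j.
First-order condition: 100 − 4q_i − 2Σ_{j≠i} q_j = 0.
With identical exporters, set every q_j = q: then 100 − 4q − 6q = 0, i.e. q = 100/10 = 10.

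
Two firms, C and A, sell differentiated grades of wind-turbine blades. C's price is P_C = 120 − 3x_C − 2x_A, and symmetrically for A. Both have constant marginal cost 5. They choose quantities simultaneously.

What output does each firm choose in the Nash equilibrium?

14.375

Firm C's profit: π = x_C(120 − 3x_C − 2x_A) − 5x_C.
∂π/∂x_C = 115 − 6x_C − 2x_A = 0 ⇒ x_C = 115/6 − (1/3)x_A.
By symmetry x_A = x_C; substituting into the reaction function, (4/3)x_C = 115/6 and x_C = 14.375.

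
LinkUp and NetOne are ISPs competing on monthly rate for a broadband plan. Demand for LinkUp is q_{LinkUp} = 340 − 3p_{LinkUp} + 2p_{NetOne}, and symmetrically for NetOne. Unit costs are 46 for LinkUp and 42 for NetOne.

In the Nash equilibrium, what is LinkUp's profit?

LinkUp's profit: π = (p_{LinkUp} − 46)(340 − 3p_{LinkUp} + 2p_{NetOne}).
∂π/∂p_{LinkUp} = 478 − 6p_{LinkUp} + 2p_{NetOne} = 0 ⇒ p_{LinkUp} = 239/3 + (1/3)p_{NetOne}.
Similarly p_{NetOne} = 233/3 + (1/3)p_{LinkUp}.
Solving the two reaction functions simultaneously: (1 − (1/3)(1/3))p_{LinkUp} = 239/3 + (1/3)·(233/3), so (8/9)p_{LinkUp} = 950/9 and p_{LinkUp} = 118.75.
Then p_{NetOne} = 233/3 + (1/3)·118.75 = 117.25.
q_{LinkUp} = 340 − 3·118.75 + 2·117.25 = 218.25.
Profit = (118.75 − 46)·218.25 = 15877.6875.

15877.6875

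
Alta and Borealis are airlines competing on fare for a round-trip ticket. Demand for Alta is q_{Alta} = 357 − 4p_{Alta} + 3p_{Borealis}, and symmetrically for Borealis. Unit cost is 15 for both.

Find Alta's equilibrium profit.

18714.24

Alta's profit: π = (p_{Alta} − 15)(357 − 4p_{Alta} + 3p_{Borealis}).
∂π/∂p_{Alta} = 417 − 8p_{Alta} + 3p_{Borealis} = 0 ⇒ p_{Alta} = 52.125 + 0.375p_{Borealis}.
The game is symmetric, so in equilibrium p_{Borealis} = p_{Alta}: the reaction function gives 0.625p_{Alta} = 52.125, hence p_{Alta} = 83.4.
q_{Alta} = 357 − 4·83.4 + 3·83.4 = 273.6.
Profit = (83.4 − 15)·273.6 = 18714.24.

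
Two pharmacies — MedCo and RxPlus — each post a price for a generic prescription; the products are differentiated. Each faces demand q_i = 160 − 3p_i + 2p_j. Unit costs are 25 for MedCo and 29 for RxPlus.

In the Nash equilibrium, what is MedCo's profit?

3570.75

MedCo's profit: π = (p_{MedCo} − 25)(160 − 3p_{MedCo} + 2p_{RxPlus}).
∂π/∂p_{MedCo} = 235 − 6p_{MedCo} + 2p_{RxPlus} = 0 ⇒ p_{MedCo} = 235/6 + (1/3)p_{RxPlus}.
Similarly p_{RxPlus} = 247/6 + (1/3)p_{MedCo}.
Substituting the second reaction function into the first: p_{MedCo} = 235/6 + (1/3)(247/6 + (1/3)p_{MedCo}), which gives (8/9)p_{MedCo} = 476/9 ⇒ p_{MedCo} = 59.5.
Then p_{RxPlus} = 247/6 + (1/3)·59.5 = 61.
q_{MedCo} = 160 − 3·59.5 + 2·61 = 103.5.
Profit = (59.5 − 25)·103.5 = 3570.75.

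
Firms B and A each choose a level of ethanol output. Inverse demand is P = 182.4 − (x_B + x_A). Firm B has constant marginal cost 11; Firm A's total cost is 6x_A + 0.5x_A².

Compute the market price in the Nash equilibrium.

Firm B's profit: π = x_B(182.4 − (x_B + x_A)) − 11x_B.
∂π/∂x_B = 171.4 − 2x_B − x_A = 0, so x_B = 85.7 − 0.5x_A.
For A: ∂π/∂x_A = 176.4 − 3x_A − x_B = 0 ⇒ x_A = 58.8 − (1/3)x_B.
Substituting the second reaction function into the first: x_B = 85.7 − 0.5(58.8 − (1/3)x_B), which gives (5/6)x_B = 56.3 ⇒ x_B = 67.56.
Then x_A = 58.8 − (1/3)·67.56 = 36.28.
Equilibrium price: P = 182.4 − 103.84 = 78.56.

78.56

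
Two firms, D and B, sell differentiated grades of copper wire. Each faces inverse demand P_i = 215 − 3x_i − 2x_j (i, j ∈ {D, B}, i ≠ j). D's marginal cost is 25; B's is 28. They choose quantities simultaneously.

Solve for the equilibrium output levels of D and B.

23.9375, 23.1875

Firm D's profit: π = x_D(215 − 3x_D − 2x_B) − 25x_D.
∂π/∂x_D = 190 − 6x_D − 2x_B = 0 ⇒ x_D = 95/3 − (1/3)x_B.
Similarly x_B = 187/6 − (1/3)x_D.
Substituting the second reaction function into the first: x_D = 95/3 − (1/3)(187/6 − (1/3)x_D), which gives (8/9)x_D = 383/18 ⇒ x_D = 23.9375.
Then x_B = 187/6 − (1/3)·23.9375 = 23.1875.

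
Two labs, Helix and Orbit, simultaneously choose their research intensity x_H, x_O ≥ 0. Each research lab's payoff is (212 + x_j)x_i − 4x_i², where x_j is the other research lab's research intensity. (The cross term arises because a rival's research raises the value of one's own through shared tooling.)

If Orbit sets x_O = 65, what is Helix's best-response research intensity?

Helix's payoff is (212 + x_O)x_H − 4x_H².
∂π/∂x_H = 212 + x_O − 8x_H = 0, so x_H = 26.5 + 0.125x_O.
At x_O = 65: x_H = 26.5 + 0.125·65 = 34.625.

34.625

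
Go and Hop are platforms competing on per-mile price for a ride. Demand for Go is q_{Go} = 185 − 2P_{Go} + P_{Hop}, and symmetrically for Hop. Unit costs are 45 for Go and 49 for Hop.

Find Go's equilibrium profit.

Go's profit: π = (P_{Go} − 45)(185 − 2P_{Go} + P_{Hop}).
∂π/∂P_{Go} = 275 − 4P_{Go} + P_{Hop} = 0 ⇒ P_{Go} = 68.75 + 0.25P_{Hop}.
Similarly P_{Hop} = 70.75 + 0.25P_{Go}.
Substituting the second reaction function into the first: P_{Go} = 68.75 + 0.25(70.75 + 0.25P_{Go}), which gives 0.9375P_{Go} = 86.4375 ⇒ P_{Go} = 92.2.
Then P_{Hop} = 70.75 + 0.25·92.2 = 93.8.
q_{Go} = 185 − 2·92.2 + 93.8 = 94.4.
Profit = (92.2 − 45)·94.4 = 4455.68.

4455.68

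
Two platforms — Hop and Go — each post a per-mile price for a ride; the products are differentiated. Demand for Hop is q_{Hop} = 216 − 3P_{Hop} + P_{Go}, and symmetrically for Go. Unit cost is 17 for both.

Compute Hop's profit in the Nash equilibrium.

3974.88

Hop's profit: π = (P_{Hop} − 17)(216 − 3P_{Hop} + P_{Go}).
∂π/∂P_{Hop} = 267 − 6P_{Hop} + P_{Go} = 0 ⇒ P_{Hop} = 44.5 + (1/6)P_{Go}.
By symmetry P_{Go} = P_{Hop}; substituting into the reaction function, (5/6)P_{Hop} = 44.5 and P_{Hop} = 53.4.
q_{Hop} = 216 − 3·53.4 + 53.4 = 109.2.
Profit = (53.4 − 17)·109.2 = 3974.88.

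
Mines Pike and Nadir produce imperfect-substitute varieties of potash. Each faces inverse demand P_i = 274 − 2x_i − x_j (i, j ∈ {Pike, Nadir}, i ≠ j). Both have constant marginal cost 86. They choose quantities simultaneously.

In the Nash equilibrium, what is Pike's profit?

2827.52

Mine Pike's profit: π = x_{Pike}(274 − 2x_{Pike} − x_{Nadir}) − 86x_{Pike}.
∂π/∂x_{Pike} = 188 − 4x_{Pike} − x_{Nadir} = 0 ⇒ x_{Pike} = 47 − 0.25x_{Nadir}.
Setting x_{Pike} = x_{Nadir} in the reaction function: x_{Pike} = 47 − 0.25x_{Pike}, so x_{Pike} = 47 / 1.25 = 37.6.
P_{Pike} = 274 − 2·37.6 − 37.6 = 161.2.
Profit = (161.2 − 86)·37.6 = 2827.52.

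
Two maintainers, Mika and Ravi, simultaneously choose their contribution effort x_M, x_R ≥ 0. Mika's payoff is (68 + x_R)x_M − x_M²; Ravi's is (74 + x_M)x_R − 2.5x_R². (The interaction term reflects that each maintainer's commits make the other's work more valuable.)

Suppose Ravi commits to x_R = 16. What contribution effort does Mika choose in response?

Expanding Mika's payoff: 68x_M + x_Rx_M − x_M².
∂π/∂x_M = 68 + x_R − 2x_M = 0, so x_M = 34 + 0.5x_R.
At x_R = 16: x_M = 34 + 0.5·16 = 42.

42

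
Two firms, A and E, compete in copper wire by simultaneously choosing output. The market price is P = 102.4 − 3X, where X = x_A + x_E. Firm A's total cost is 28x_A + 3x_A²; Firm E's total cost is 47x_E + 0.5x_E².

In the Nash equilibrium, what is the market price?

70.552

Firm A's profit: π = x_A(102.4 − 3(x_A + x_E)) − 28x_A − 3x_A².
∂π/∂x_A = 74.4 − 12x_A − 3x_E = 0, so x_A = 6.2 − 0.25x_E.
For E: ∂π/∂x_E = 55.4 − 7x_E − 3x_A = 0 ⇒ x_E = 277/35 − (3/7)x_A.
Substituting the second reaction function into the first: x_A = 6.2 − 0.25(277/35 − (3/7)x_A), which gives (25/28)x_A = 591/140 ⇒ x_A = 4.728.
Then x_E = 277/35 − (3/7)·4.728 = 5.888.
Equilibrium price: P = 102.4 − 3·10.616 = 70.552.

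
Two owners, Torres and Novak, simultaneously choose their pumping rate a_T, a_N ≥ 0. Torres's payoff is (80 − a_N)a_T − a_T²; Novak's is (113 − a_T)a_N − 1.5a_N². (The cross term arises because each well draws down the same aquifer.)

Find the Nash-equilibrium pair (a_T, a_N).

25.4, 29.2

Expanding Torres's payoff: 80a_T − a_Na_T − a_T².
∂π/∂a_T = 80 − a_N − 2a_T = 0, so a_T = 40 − 0.5a_N.
Likewise for Novak: a_N = 113/3 − (1/3)a_T.
Substituting the second reaction function into the first: a_T = 40 − 0.5(113/3 − (1/3)a_T), which gives (5/6)a_T = 127/6 ⇒ a_T = 25.4.
Then a_N = 113/3 − (1/3)·25.4 = 29.2.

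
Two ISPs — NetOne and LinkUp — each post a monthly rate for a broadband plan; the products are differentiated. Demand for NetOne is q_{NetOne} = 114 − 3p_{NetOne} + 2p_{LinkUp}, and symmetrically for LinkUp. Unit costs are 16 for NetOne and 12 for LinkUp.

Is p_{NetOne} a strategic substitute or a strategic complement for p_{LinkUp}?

NetOne's profit: π = (p_{NetOne} − 16)(114 − 3p_{NetOne} + 2p_{LinkUp}).
∂π/∂p_{NetOne} = 162 − 6p_{NetOne} + 2p_{LinkUp} = 0 ⇒ p_{NetOne} = 27 + (1/3)p_{LinkUp}.
The best-response slope dp_{NetOne}/dp_{LinkUp} = 1/3 > 0: the reaction function is upward-sloping, so the choices are strategic complements.

strategic complements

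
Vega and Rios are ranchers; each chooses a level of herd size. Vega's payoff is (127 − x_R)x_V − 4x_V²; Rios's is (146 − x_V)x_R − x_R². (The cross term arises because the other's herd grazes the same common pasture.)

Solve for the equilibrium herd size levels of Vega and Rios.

Expanding Vega's payoff: 127x_V − x_Rx_V − 4x_V².
∂π/∂x_V = 127 − x_R − 8x_V = 0, so x_V = 15.875 − 0.125x_R.
Likewise for Rios: x_R = 73 − 0.5x_V.
Substituting the second reaction function into the first: x_V = 15.875 − 0.125(73 − 0.5x_V), which gives 0.9375x_V = 6.75 ⇒ x_V = 7.2.
Then x_R = 73 − 0.5·7.2 = 69.4.

7.2, 69.4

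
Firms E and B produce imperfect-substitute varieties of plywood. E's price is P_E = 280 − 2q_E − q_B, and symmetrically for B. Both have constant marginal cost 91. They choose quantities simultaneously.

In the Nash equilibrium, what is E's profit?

2857.68

Firm E's profit: π = q_E(280 − 2q_E − q_B) − 91q_E.
∂π/∂q_E = 189 − 4q_E − q_B = 0 ⇒ q_E = 47.25 − 0.25q_B.
Setting q_E = q_B in the reaction function: q_E = 47.25 − 0.25q_E, so q_E = 47.25 / 1.25 = 37.8.
P_E = 280 − 2·37.8 − 37.8 = 166.6.
Profit = (166.6 − 91)·37.8 = 2857.68.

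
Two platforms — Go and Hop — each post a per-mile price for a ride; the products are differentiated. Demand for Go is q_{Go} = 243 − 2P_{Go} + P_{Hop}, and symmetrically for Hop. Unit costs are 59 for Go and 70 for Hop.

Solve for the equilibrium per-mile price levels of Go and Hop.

121.8, 126.2

Go's profit: π = (P_{Go} − 59)(243 − 2P_{Go} + P_{Hop}).
∂π/∂P_{Go} = 361 − 4P_{Go} + P_{Hop} = 0 ⇒ P_{Go} = 90.25 + 0.25P_{Hop}.
Similarly P_{Hop} = 95.75 + 0.25P_{Go}.
Solving the two reaction functions simultaneously: (1 − (0.25)(0.25))P_{Go} = 90.25 + 0.25·95.75, so 0.9375P_{Go} = 114.1875 and P_{Go} = 121.8.
Then P_{Hop} = 95.75 + 0.25·121.8 = 126.2.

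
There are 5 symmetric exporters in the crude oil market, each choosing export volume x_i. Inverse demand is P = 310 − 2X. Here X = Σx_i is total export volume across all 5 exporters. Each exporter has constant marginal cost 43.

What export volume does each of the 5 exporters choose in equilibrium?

22.25

A representative exporter's profit is π_i = x_i(310 − 2X) − 43x_i, with X = x_i + Σ_{j≠i} x_j.
First-order condition: 267 − 4x_i − 2Σ_{j≠i} x_j = 0.
Imposing symmetry (x_j = x for all j) turns Σ_{j≠i} x_j into 4x, so 267 = 12x and x = 22.25.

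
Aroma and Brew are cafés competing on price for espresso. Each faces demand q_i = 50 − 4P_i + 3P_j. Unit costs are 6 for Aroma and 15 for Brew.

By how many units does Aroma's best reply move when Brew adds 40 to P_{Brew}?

Aroma's profit: π = (P_{Aroma} − 6)(50 − 4P_{Aroma} + 3P_{Brew}).
∂π/∂P_{Aroma} = 74 − 8P_{Aroma} + 3P_{Brew} = 0 ⇒ P_{Aroma} = 9.25 + 0.375P_{Brew}.
The reaction-function slope is 0.375, so a 40-unit rise in P_{Brew} moves P_{Aroma} by 0.375 × 40 = 15. Aroma's best response rises — the actions are strategic complements.

15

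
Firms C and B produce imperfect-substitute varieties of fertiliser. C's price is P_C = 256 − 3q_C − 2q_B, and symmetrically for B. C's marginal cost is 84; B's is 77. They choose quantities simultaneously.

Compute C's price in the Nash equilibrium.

147.1875

Firm C's profit: π = q_C(256 − 3q_C − 2q_B) − 84q_C.
∂π/∂q_C = 172 − 6q_C − 2q_B = 0 ⇒ q_C = 86/3 − (1/3)q_B.
Similarly q_B = 179/6 − (1/3)q_C.
Substituting the second reaction function into the first: q_C = 86/3 − (1/3)(179/6 − (1/3)q_C), which gives (8/9)q_C = 337/18 ⇒ q_C = 21.0625.
Then q_B = 179/6 − (1/3)·21.0625 = 22.8125.
P_C = 256 − 3·21.0625 − 2·22.8125 = 147.1875.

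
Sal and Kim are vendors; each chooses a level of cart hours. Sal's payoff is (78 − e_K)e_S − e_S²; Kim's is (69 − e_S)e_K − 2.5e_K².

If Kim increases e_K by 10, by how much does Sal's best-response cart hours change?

-5

Expanding Sal's payoff: 78e_S − e_Ke_S − e_S².
∂π/∂e_S = 78 − e_K − 2e_S = 0, so e_S = 39 − 0.5e_K.
The reaction-function slope is −0.5, so a 10-unit rise in e_K moves e_S by −0.5 × 10 = −5. Sal's best response falls — the actions are strategic substitutes.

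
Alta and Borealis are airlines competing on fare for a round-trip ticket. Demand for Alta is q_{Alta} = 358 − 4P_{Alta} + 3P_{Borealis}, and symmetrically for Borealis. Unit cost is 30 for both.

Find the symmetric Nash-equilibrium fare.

95.6

Alta's profit: π = (P_{Alta} − 30)(358 − 4P_{Alta} + 3P_{Borealis}).
∂π/∂P_{Alta} = 478 − 8P_{Alta} + 3P_{Borealis} = 0 ⇒ P_{Alta} = 59.75 + 0.375P_{Borealis}.
Setting P_{Alta} = P_{Borealis} in the reaction function: P_{Alta} = 59.75 + 0.375P_{Alta}, so P_{Alta} = 59.75 / 0.625 = 95.6.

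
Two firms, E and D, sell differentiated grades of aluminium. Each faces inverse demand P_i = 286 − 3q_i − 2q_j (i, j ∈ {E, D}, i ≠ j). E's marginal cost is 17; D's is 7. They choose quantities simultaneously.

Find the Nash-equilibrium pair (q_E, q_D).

33, 35.5

Firm E's profit: π = q_E(286 − 3q_E − 2q_D) − 17q_E.
∂π/∂q_E = 269 − 6q_E − 2q_D = 0 ⇒ q_E = 269/6 − (1/3)q_D.
Similarly q_D = 46.5 − (1/3)q_E.
Substituting the second reaction function into the first: q_E = 269/6 − (1/3)(46.5 − (1/3)q_E), which gives (8/9)q_E = 88/3 ⇒ q_E = 33.
Then q_D = 46.5 − (1/3)·33 = 35.5.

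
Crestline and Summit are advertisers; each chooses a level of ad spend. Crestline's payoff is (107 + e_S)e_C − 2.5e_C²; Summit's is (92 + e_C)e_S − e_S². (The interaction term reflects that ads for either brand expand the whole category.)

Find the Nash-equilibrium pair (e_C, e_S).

Expanding Crestline's payoff: 107e_C + e_Se_C − 2.5e_C².
∂π/∂e_C = 107 + e_S − 5e_C = 0, so e_C = 21.4 + 0.2e_S.
Likewise for Summit: e_S = 46 + 0.5e_C.
Substituting the second reaction function into the first: e_C = 21.4 + 0.2(46 + 0.5e_C), which gives 0.9e_C = 30.6 ⇒ e_C = 34.
Then e_S = 46 + 0.5·34 = 63.

34, 63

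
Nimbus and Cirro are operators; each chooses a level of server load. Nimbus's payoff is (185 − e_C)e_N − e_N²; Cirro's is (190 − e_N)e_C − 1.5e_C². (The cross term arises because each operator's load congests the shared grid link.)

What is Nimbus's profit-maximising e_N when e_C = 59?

63

Expanding Nimbus's payoff: 185e_N − e_Ce_N − e_N².
∂π/∂e_N = 185 − e_C − 2e_N = 0, so e_N = 92.5 − 0.5e_C.
At e_C = 59: e_N = 92.5 − 0.5·59 = 63.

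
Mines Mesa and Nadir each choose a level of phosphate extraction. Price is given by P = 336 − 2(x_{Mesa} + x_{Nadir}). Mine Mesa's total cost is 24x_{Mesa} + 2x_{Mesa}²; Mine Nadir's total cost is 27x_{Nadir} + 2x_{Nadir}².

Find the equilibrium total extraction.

Mine Mesa's profit: π = x_{Mesa}(336 − 2(x_{Mesa} + x_{Nadir})) − 24x_{Mesa} − 2x_{Mesa}².
∂π/∂x_{Mesa} = 312 − 8x_{Mesa} − 2x_{Nadir} = 0, so x_{Mesa} = 39 − 0.25x_{Nadir}.
By the same steps for Nadir: x_{Nadir} = 38.625 − 0.25x_{Mesa}.
Plugging x_{Nadir} into Mesa's best response: x_{Mesa} = 39 − 0.25(38.625 − 0.25x_{Mesa}) ⇒ 0.9375x_{Mesa} = 939/32, so x_{Mesa} = 31.3.
Then x_{Nadir} = 38.625 − 0.25·31.3 = 30.8.
Total extraction: 31.3 + 30.8 = 62.1.

62.1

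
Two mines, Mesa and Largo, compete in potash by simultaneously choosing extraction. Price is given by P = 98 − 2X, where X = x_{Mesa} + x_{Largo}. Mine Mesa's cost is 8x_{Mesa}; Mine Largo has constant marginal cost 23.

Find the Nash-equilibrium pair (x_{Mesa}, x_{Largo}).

Mine Mesa's profit: π = x_{Mesa}(98 − 2(x_{Mesa} + x_{Largo})) − 8x_{Mesa}.
∂π/∂x_{Mesa} = 90 − 4x_{Mesa} − 2x_{Largo} = 0, so x_{Mesa} = 22.5 − 0.5x_{Largo}.
By the same steps for Largo: x_{Largo} = 18.75 − 0.5x_{Mesa}.
Solving the two reaction functions simultaneously: (1 − (−0.5)(−0.5))x_{Mesa} = 22.5 − 0.5·18.75, so 0.75x_{Mesa} = 13.125 and x_{Mesa} = 17.5.
Then x_{Largo} = 18.75 − 0.5·17.5 = 10.

17.5, 10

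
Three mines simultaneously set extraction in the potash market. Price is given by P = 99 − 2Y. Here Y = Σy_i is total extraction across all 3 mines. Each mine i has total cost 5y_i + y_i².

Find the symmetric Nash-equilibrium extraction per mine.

9.4

A representative mine's profit is π_i = y_i(99 − 2Y) − 5y_i − y_i², with Y = y_i + Σ_{j≠i} y_j.
First-order condition: 94 − 6y_i − 2Σ_{j≠i} y_j = 0.
Imposing symmetry (y_j = y for all j) turns Σ_{j≠i} y_j into 2y, so 94 = 10y and y = 9.4.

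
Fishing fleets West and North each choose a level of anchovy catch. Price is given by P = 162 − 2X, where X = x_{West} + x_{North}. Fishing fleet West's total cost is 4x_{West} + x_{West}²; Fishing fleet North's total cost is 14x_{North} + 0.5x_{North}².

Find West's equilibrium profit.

1083

Fishing fleet West's profit: π = x_{West}(162 − 2(x_{West} + x_{North})) − 4x_{West} − x_{West}².
∂π/∂x_{West} = 158 − 6x_{West} − 2x_{North} = 0, so x_{West} = 79/3 − (1/3)x_{North}.
For North: ∂π/∂x_{North} = 148 − 5x_{North} − 2x_{West} = 0 ⇒ x_{North} = 29.6 − 0.4x_{West}.
Substituting the second reaction function into the first: x_{West} = 79/3 − (1/3)(29.6 − 0.4x_{West}), which gives (13/15)x_{West} = 247/15 ⇒ x_{West} = 19.
Then x_{North} = 29.6 − 0.4·19 = 22.
Price P = 162 − 2·41 = 80.
West's profit: (80 − 4)·19 − (19)² = 1083.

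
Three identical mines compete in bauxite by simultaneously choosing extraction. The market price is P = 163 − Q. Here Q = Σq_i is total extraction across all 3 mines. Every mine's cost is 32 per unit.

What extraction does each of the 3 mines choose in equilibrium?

32.75

A representative mine's profit is π_i = q_i(163 − Q) − 32q_i, with Q = q_i + Σ_{j≠i} q_j.
First-order condition: 131 − 2q_i − Σ_{j≠i} q_j = 0.
In a symmetric equilibrium every mine chooses the same q, so Σ_{j≠i} q_j = 2q. The condition becomes 131 − 4q = 0, giving q = 131/4 = 32.75.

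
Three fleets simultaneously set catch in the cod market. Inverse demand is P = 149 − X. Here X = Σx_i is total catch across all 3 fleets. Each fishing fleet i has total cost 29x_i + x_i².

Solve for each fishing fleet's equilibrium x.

20

A representative fishing fleet's profit is π_i = x_i(149 − X) − 29x_i − x_i², with X = x_i + Σ_{j≠i} x_j.
First-order condition: 120 − 4x_i − Σ_{j≠i} x_j = 0.
In a symmetric equilibrium every fishing fleet chooses the same x, so Σ_{j≠i} x_j = 2x. The condition becomes 120 − 6x = 0, giving x = 120/6 = 20.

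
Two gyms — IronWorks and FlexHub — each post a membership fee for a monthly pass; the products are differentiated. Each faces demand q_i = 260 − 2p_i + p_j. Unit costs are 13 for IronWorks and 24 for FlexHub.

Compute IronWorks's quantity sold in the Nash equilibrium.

IronWorks's profit: π = (p_{IronWorks} − 13)(260 − 2p_{IronWorks} + p_{FlexHub}).
∂π/∂p_{IronWorks} = 286 − 4p_{IronWorks} + p_{FlexHub} = 0 ⇒ p_{IronWorks} = 71.5 + 0.25p_{FlexHub}.
Similarly p_{FlexHub} = 77 + 0.25p_{IronWorks}.
Plugging p_{FlexHub} into IronWorks's best response: p_{IronWorks} = 71.5 + 0.25(77 + 0.25p_{IronWorks}) ⇒ 0.9375p_{IronWorks} = 90.75, so p_{IronWorks} = 96.8.
Then p_{FlexHub} = 77 + 0.25·96.8 = 101.2.
q_{IronWorks} = 260 − 2·96.8 + 101.2 = 167.6.

167.6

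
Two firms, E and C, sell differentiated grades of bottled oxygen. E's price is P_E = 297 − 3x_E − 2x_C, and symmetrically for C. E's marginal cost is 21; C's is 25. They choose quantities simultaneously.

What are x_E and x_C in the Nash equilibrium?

Firm E's profit: π = x_E(297 − 3x_E − 2x_C) − 21x_E.
∂π/∂x_E = 276 − 6x_E − 2x_C = 0 ⇒ x_E = 46 − (1/3)x_C.
Similarly x_C = 136/3 − (1/3)x_E.
Substituting the second reaction function into the first: x_E = 46 − (1/3)(136/3 − (1/3)x_E), which gives (8/9)x_E = 278/9 ⇒ x_E = 34.75.
Then x_C = 136/3 − (1/3)·34.75 = 33.75.

34.75, 33.75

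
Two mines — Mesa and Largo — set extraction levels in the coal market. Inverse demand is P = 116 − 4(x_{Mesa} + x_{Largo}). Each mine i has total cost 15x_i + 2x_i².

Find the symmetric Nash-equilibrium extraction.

Mine Mesa's profit: π = x_{Mesa}(116 − 4(x_{Mesa} + x_{Largo})) − 15x_{Mesa} − 2x_{Mesa}².
∂π/∂x_{Mesa} = 101 − 12x_{Mesa} − 4x_{Largo} = 0, so x_{Mesa} = 101/12 − (1/3)x_{Largo}.
Setting x_{Mesa} = x_{Largo} in the reaction function: x_{Mesa} = 101/12 − (1/3)x_{Mesa}, so x_{Mesa} = (101/12) / (4/3) = 6.3125.

6.3125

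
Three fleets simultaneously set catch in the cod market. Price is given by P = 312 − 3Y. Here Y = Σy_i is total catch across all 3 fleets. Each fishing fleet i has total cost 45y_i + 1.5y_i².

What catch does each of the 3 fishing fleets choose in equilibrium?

17.8

A representative fishing fleet's profit is π_i = y_i(312 − 3Y) − 45y_i − 1.5y_i², with Y = y_i + Σ_{j≠i} y_j.
First-order condition: 267 − 9y_i − 3Σ_{j≠i} y_j = 0.
In a symmetric equilibrium every fishing fleet chooses the same y, so Σ_{j≠i} y_j = 2y. The condition becomes 267 − 15y = 0, giving y = 267/15 = 17.8.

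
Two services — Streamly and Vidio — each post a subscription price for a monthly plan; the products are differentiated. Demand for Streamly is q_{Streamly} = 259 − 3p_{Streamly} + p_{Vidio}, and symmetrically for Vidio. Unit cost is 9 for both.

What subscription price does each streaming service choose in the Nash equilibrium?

Streamly's profit: π = (p_{Streamly} − 9)(259 − 3p_{Streamly} + p_{Vidio}).
∂π/∂p_{Streamly} = 286 − 6p_{Streamly} + p_{Vidio} = 0 ⇒ p_{Streamly} = 143/3 + (1/6)p_{Vidio}.
Setting p_{Streamly} = p_{Vidio} in the reaction function: p_{Streamly} = 143/3 + (1/6)p_{Streamly}, so p_{Streamly} = (143/3) / (5/6) = 57.2.

57.2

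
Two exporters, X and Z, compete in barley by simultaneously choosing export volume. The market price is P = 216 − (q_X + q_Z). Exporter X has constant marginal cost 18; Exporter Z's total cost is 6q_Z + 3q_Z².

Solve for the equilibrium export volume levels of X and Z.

91.6, 14.8

Exporter X's profit: π = q_X(216 − (q_X + q_Z)) − 18q_X.
∂π/∂q_X = 198 − 2q_X − q_Z = 0, so q_X = 99 − 0.5q_Z.
For Z: ∂π/∂q_Z = 210 − 8q_Z − q_X = 0 ⇒ q_Z = 26.25 − 0.125q_X.
Substituting the second reaction function into the first: q_X = 99 − 0.5(26.25 − 0.125q_X), which gives 0.9375q_X = 85.875 ⇒ q_X = 91.6.
Then q_Z = 26.25 − 0.125·91.6 = 14.8.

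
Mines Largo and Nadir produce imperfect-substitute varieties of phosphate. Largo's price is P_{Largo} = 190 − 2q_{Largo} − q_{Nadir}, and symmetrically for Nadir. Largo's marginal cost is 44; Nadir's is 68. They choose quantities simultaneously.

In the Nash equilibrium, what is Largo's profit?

1897.28

Mine Largo's profit: π = q_{Largo}(190 − 2q_{Largo} − q_{Nadir}) − 44q_{Largo}.
∂π/∂q_{Largo} = 146 − 4q_{Largo} − q_{Nadir} = 0 ⇒ q_{Largo} = 36.5 − 0.25q_{Nadir}.
Similarly q_{Nadir} = 30.5 − 0.25q_{Largo}.
Plugging q_{Nadir} into Largo's best response: q_{Largo} = 36.5 − 0.25(30.5 − 0.25q_{Largo}) ⇒ 0.9375q_{Largo} = 28.875, so q_{Largo} = 30.8.
Then q_{Nadir} = 30.5 − 0.25·30.8 = 22.8.
P_{Largo} = 190 − 2·30.8 − 22.8 = 105.6.
Profit = (105.6 − 44)·30.8 = 1897.28.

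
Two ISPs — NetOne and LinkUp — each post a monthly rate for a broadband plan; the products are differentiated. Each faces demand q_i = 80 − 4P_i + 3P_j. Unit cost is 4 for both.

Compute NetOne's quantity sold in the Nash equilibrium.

NetOne's profit: π = (P_{NetOne} − 4)(80 − 4P_{NetOne} + 3P_{LinkUp}).
∂π/∂P_{NetOne} = 96 − 8P_{NetOne} + 3P_{LinkUp} = 0 ⇒ P_{NetOne} = 12 + 0.375P_{LinkUp}.
Setting P_{NetOne} = P_{LinkUp} in the reaction function: P_{NetOne} = 12 + 0.375P_{NetOne}, so P_{NetOne} = 12 / 0.625 = 19.2.
q_{NetOne} = 80 − 4·19.2 + 3·19.2 = 60.8.

60.8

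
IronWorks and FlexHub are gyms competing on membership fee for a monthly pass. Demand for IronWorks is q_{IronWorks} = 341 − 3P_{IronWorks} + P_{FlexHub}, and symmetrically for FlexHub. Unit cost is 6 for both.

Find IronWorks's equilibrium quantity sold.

197.4

IronWorks's profit: π = (P_{IronWorks} − 6)(341 − 3P_{IronWorks} + P_{FlexHub}).
∂π/∂P_{IronWorks} = 359 − 6P_{IronWorks} + P_{FlexHub} = 0 ⇒ P_{IronWorks} = 359/6 + (1/6)P_{FlexHub}.
By symmetry P_{FlexHub} = P_{IronWorks}; substituting into the reaction function, (5/6)P_{IronWorks} = 359/6 and P_{IronWorks} = 71.8.
q_{IronWorks} = 341 − 3·71.8 + 71.8 = 197.4.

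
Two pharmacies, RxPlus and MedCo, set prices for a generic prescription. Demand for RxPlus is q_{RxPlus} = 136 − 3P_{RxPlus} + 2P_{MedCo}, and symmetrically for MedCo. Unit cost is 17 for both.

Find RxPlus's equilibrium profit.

RxPlus's profit: π = (P_{RxPlus} − 17)(136 − 3P_{RxPlus} + 2P_{MedCo}).
∂π/∂P_{RxPlus} = 187 − 6P_{RxPlus} + 2P_{MedCo} = 0 ⇒ P_{RxPlus} = 187/6 + (1/3)P_{MedCo}.
The game is symmetric, so in equilibrium P_{MedCo} = P_{RxPlus}: the reaction function gives (2/3)P_{RxPlus} = 187/6, hence P_{RxPlus} = 46.75.
q_{RxPlus} = 136 − 3·46.75 + 2·46.75 = 89.25.
Profit = (46.75 − 17)·89.25 = 2655.1875.

2655.1875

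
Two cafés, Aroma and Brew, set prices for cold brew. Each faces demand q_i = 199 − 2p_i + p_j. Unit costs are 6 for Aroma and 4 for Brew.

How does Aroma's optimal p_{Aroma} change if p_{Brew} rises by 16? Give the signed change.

4

Aroma's profit: π = (p_{Aroma} − 6)(199 − 2p_{Aroma} + p_{Brew}).
∂π/∂p_{Aroma} = 211 − 4p_{Aroma} + p_{Brew} = 0 ⇒ p_{Aroma} = 52.75 + 0.25p_{Brew}.
The reaction-function slope is 0.25, so a 16-unit rise in p_{Brew} moves p_{Aroma} by 0.25 × 16 = 4. Aroma's best response rises — the actions are strategic complements.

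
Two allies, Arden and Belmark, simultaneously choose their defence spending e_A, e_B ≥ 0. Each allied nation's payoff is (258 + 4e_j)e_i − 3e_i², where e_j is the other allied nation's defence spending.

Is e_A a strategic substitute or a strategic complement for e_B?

strategic complements

Arden's payoff is (258 + 4e_B)e_A − 3e_A².
∂π/∂e_A = 258 + 4e_B − 6e_A = 0, so e_A = 43 + (2/3)e_B.
The best-response slope de_A/de_B = 2/3 > 0: the reaction function is upward-sloping, so the choices are strategic complements.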